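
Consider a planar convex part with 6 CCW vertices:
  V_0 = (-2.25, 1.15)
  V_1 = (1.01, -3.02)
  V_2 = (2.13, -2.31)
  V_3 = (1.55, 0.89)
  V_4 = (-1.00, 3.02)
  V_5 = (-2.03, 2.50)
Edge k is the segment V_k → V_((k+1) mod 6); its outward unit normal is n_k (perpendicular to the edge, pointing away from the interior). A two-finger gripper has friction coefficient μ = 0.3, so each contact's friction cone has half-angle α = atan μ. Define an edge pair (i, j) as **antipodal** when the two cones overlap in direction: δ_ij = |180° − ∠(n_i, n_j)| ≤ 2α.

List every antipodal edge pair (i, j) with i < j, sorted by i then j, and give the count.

count = 4; pairs: (0,2), (0,3), (1,4), (2,5)

α = atan 0.3 = 16.70°;  2α = 33.40°
n_0 = (-0.7878, -0.6159)
n_1 = (+0.5354, -0.8446)
n_2 = (+0.9840, +0.1783)
n_3 = (+0.6411, +0.7675)
n_4 = (-0.4507, +0.8927)
n_5 = (-0.9870, +0.1608)
  (0,1): δ = 95.65°  ·
  (0,2): δ = 27.74°  ✓
  (0,3): δ = 12.11°  ✓
  (0,4): δ = 78.77°  ·
  (0,5): δ = 132.73°  ·
  (1,2): δ = 112.10°  ·
  (1,3): δ = 72.24°  ·
  (1,4): δ = 5.58°  ✓
  (1,5): δ = 48.37°  ·
  (2,3): δ = 140.15°  ·
  (2,4): δ = 73.49°  ·
  (2,5): δ = 19.53°  ✓
  (3,4): δ = 113.34°  ·
  (3,5): δ = 59.38°  ·
  (4,5): δ = 126.04°  ·
antipodal pairs: 4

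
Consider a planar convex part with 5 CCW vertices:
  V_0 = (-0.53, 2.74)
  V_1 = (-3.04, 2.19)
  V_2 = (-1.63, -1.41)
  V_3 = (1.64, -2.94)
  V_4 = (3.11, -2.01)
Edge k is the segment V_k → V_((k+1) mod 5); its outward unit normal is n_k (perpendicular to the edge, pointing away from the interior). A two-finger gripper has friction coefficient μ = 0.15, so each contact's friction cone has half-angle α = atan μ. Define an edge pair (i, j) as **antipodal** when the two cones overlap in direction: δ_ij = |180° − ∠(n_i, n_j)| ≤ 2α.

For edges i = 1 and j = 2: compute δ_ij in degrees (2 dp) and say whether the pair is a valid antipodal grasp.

α = atan 0.15 = 8.53°;  2α = 17.06°
edge 1: e_1 = (+1.41, -3.60);  n_1 = (-0.9311, -0.3647)
edge 2: e_2 = (+3.27, -1.53);  n_2 = (-0.4238, -0.9058)
∠(n_1, n_2) = 43.54°
δ = |180° − 43.54°| = 136.46°
136.46° > 2α = 17.06°  →  invalid

δ = 136.46°, invalid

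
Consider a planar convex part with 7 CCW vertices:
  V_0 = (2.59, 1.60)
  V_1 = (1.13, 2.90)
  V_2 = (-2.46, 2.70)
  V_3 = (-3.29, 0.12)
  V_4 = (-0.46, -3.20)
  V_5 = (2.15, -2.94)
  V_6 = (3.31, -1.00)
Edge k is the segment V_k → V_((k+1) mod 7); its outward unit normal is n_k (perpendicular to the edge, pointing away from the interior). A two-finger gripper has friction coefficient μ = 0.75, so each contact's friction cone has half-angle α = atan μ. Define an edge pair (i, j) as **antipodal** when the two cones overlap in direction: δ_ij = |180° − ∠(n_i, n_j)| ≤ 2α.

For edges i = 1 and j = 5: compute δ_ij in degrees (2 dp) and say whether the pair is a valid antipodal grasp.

α = atan 0.75 = 36.87°;  2α = 73.74°
edge 1: e_1 = (-3.59, -0.20);  n_1 = (-0.0556, +0.9985)
edge 5: e_5 = (+1.16, +1.94);  n_5 = (+0.8583, -0.5132)
∠(n_1, n_5) = 124.07°
δ = |180° − 124.07°| = 55.93°
55.93° ≤ 2α = 73.74°  →  valid

δ = 55.93°, valid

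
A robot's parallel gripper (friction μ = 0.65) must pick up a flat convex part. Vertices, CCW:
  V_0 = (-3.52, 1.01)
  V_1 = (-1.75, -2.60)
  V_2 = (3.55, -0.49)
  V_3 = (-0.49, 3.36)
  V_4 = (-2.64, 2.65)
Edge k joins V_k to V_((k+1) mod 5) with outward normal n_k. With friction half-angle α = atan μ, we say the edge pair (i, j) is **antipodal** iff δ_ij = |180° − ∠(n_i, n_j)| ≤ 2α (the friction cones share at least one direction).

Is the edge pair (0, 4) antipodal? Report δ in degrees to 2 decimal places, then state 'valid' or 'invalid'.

α = atan 0.65 = 33.02°;  2α = 66.05°
edge 0: e_0 = (+1.77, -3.61);  n_0 = (-0.8979, -0.4402)
edge 4: e_4 = (-0.88, -1.64);  n_4 = (-0.8812, +0.4728)
∠(n_0, n_4) = 54.34°
δ = |180° − 54.34°| = 125.66°
125.66° > 2α = 66.05°  →  invalid

δ = 125.66°, invalid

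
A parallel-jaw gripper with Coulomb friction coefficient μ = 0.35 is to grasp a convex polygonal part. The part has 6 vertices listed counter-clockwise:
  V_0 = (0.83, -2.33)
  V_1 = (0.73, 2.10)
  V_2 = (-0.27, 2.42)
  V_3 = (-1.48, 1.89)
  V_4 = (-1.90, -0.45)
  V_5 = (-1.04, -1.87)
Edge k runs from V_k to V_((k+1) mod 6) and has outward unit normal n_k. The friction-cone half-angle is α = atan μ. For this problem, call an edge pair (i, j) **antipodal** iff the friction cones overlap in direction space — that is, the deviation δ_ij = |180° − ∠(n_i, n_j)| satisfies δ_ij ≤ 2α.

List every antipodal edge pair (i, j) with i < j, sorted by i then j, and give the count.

α = atan 0.35 = 19.29°;  2α = 38.58°
n_0 = (+0.9997, +0.0226)
n_1 = (+0.3048, +0.9524)
n_2 = (-0.4012, +0.9160)
n_3 = (-0.9843, +0.1767)
n_4 = (-0.8554, -0.5180)
n_5 = (-0.2389, -0.9711)
  (0,1): δ = 109.04°  ·
  (0,2): δ = 67.64°  ·
  (0,3): δ = 11.47°  ✓
  (0,4): δ = 29.91°  ✓
  (0,5): δ = 74.89°  ·
  (1,2): δ = 138.60°  ·
  (1,3): δ = 82.43°  ·
  (1,4): δ = 41.05°  ·
  (1,5): δ = 3.92°  ✓
  (2,3): δ = 123.83°  ·
  (2,4): δ = 82.45°  ·
  (2,5): δ = 37.47°  ✓
  (3,4): δ = 138.62°  ·
  (3,5): δ = 93.64°  ·
  (4,5): δ = 135.02°  ·
antipodal pairs: 4

count = 4; pairs: (0,3), (0,4), (1,5), (2,5)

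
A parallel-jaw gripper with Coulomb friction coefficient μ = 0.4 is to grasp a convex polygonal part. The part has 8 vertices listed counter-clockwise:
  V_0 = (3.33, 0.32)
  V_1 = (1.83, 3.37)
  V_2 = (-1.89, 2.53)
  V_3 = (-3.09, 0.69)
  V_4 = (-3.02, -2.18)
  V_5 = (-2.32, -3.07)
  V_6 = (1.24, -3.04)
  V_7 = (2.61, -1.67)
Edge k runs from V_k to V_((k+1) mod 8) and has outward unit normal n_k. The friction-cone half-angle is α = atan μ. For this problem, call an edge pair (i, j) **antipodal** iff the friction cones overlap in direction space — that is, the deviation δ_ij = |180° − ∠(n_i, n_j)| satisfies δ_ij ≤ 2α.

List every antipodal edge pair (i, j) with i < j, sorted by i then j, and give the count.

α = atan 0.4 = 21.80°;  2α = 43.60°
n_0 = (+0.8973, +0.4413)
n_1 = (-0.2203, +0.9754)
n_2 = (-0.8376, +0.5463)
n_3 = (-0.9997, -0.0244)
n_4 = (-0.7860, -0.6182)
n_5 = (+0.0084, -1.0000)
n_6 = (+0.7071, -0.7071)
n_7 = (+0.9403, -0.3402)
  (0,1): δ = 103.46°  ·
  (0,2): δ = 59.30°  ·
  (0,3): δ = 24.79°  ✓
  (0,4): δ = 12.00°  ✓
  (0,5): δ = 64.29°  ·
  (0,6): δ = 108.81°  ·
  (0,7): δ = 133.92°  ·
  (1,2): δ = 135.84°  ·
  (1,3): δ = 101.33°  ·
  (1,4): δ = 64.54°  ·
  (1,5): δ = 12.24°  ✓
  (1,6): δ = 32.28°  ✓
  (1,7): δ = 57.39°  ·
  (2,3): δ = 145.49°  ·
  (2,4): δ = 108.70°  ·
  (2,5): δ = 56.41°  ·
  (2,6): δ = 11.89°  ✓
  (2,7): δ = 13.22°  ✓
  (3,4): δ = 143.21°  ·
  (3,5): δ = 90.91°  ·
  (3,6): δ = 46.40°  ·
  (3,7): δ = 21.29°  ✓
  (4,5): δ = 127.70°  ·
  (4,6): δ = 83.19°  ·
  (4,7): δ = 58.08°  ·
  (5,6): δ = 135.48°  ·
  (5,7): δ = 110.37°  ·
  (6,7): δ = 154.89°  ·
antipodal pairs: 7

count = 7; pairs: (0,3), (0,4), (1,5), (1,6), (2,6), (2,7), (3,7)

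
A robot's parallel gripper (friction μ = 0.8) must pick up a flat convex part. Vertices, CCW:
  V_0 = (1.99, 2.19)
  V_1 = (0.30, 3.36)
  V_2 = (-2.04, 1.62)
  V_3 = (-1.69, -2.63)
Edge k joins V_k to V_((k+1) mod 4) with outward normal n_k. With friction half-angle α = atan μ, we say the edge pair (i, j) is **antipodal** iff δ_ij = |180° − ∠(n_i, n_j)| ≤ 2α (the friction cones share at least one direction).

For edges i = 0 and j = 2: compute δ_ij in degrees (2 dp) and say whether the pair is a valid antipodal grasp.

α = atan 0.8 = 38.66°;  2α = 77.32°
edge 0: e_0 = (-1.69, +1.17);  n_0 = (+0.5692, +0.8222)
edge 2: e_2 = (+0.35, -4.25);  n_2 = (-0.9966, -0.0821)
∠(n_0, n_2) = 129.40°
δ = |180° − 129.40°| = 50.60°
50.60° ≤ 2α = 77.32°  →  valid

δ = 50.60°, valid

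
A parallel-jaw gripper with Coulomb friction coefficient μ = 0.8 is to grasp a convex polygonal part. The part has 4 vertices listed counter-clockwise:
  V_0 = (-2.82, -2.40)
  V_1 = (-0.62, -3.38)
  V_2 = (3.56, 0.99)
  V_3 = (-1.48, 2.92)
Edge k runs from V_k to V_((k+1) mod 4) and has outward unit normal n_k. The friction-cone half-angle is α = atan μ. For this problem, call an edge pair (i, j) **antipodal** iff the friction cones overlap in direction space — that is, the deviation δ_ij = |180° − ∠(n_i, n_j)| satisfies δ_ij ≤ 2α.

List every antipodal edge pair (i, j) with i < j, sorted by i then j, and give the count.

α = atan 0.8 = 38.66°;  2α = 77.32°
n_0 = (-0.4069, -0.9135)
n_1 = (+0.7226, -0.6912)
n_2 = (+0.3576, +0.9339)
n_3 = (-0.9697, +0.2443)
  (0,1): δ = 109.72°  ·
  (0,2): δ = 3.06°  ✓
  (0,3): δ = 99.87°  ·
  (1,2): δ = 67.23°  ✓
  (1,3): δ = 29.59°  ✓
  (2,3): δ = 83.18°  ·
antipodal pairs: 3

count = 3; pairs: (0,2), (1,2), (1,3)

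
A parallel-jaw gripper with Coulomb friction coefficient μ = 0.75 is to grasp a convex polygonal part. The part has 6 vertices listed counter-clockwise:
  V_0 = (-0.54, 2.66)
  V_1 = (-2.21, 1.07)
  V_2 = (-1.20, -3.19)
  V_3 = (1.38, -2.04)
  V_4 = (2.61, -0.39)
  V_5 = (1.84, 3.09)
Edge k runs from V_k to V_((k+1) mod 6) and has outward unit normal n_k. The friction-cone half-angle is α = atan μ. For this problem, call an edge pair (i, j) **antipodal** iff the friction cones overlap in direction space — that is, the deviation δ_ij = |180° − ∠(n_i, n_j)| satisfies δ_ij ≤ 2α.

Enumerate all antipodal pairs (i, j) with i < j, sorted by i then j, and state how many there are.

α = atan 0.75 = 36.87°;  2α = 73.74°
n_0 = (-0.6895, +0.7242)
n_1 = (-0.9730, -0.2307)
n_2 = (+0.4071, -0.9134)
n_3 = (+0.8017, -0.5977)
n_4 = (+0.9764, +0.2160)
n_5 = (-0.1778, +0.9841)
  (0,1): δ = 120.26°  ·
  (0,2): δ = 19.57°  ✓
  (0,3): δ = 9.70°  ✓
  (0,4): δ = 58.88°  ✓
  (0,5): δ = 146.65°  ·
  (1,2): δ = 79.31°  ·
  (1,3): δ = 50.04°  ✓
  (1,4): δ = 0.86°  ✓
  (1,5): δ = 86.90°  ·
  (2,3): δ = 150.73°  ·
  (2,4): δ = 101.55°  ·
  (2,5): δ = 13.78°  ✓
  (3,4): δ = 130.82°  ·
  (3,5): δ = 43.06°  ✓
  (4,5): δ = 92.24°  ·
antipodal pairs: 7

count = 7; pairs: (0,2), (0,3), (0,4), (1,3), (1,4), (2,5), (3,5)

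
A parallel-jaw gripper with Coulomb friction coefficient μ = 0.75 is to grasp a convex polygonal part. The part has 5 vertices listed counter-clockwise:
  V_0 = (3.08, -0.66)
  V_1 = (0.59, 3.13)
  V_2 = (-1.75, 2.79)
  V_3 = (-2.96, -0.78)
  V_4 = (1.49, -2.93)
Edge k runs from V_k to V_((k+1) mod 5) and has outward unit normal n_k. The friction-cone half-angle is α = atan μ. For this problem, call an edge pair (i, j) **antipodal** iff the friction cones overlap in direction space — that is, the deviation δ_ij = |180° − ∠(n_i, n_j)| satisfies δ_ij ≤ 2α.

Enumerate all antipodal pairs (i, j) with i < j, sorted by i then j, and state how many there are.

α = atan 0.75 = 36.87°;  2α = 73.74°
n_0 = (+0.8358, +0.5491)
n_1 = (-0.1438, +0.9896)
n_2 = (-0.9471, +0.3210)
n_3 = (-0.4350, -0.9004)
n_4 = (+0.8191, -0.5737)
  (0,1): δ = 115.04°  ·
  (0,2): δ = 52.03°  ✓
  (0,3): δ = 30.91°  ✓
  (0,4): δ = 111.69°  ·
  (1,2): δ = 116.99°  ·
  (1,3): δ = 34.05°  ✓
  (1,4): δ = 46.72°  ✓
  (2,3): δ = 97.06°  ·
  (2,4): δ = 16.29°  ✓
  (3,4): δ = 99.22°  ·
antipodal pairs: 5

count = 5; pairs: (0,2), (0,3), (1,3), (1,4), (2,4)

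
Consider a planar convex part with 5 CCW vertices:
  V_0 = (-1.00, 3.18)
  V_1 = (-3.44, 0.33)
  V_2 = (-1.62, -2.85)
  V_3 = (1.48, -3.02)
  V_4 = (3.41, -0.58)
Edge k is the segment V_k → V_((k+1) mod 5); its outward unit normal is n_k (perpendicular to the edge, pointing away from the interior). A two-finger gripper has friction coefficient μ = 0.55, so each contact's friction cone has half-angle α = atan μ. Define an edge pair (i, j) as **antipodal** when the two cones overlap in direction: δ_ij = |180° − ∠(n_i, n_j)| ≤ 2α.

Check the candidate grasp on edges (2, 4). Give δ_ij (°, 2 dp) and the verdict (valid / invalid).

δ = 37.31°, valid

α = atan 0.55 = 28.81°;  2α = 57.62°
edge 2: e_2 = (+3.10, -0.17);  n_2 = (-0.0548, -0.9985)
edge 4: e_4 = (-4.41, +3.76);  n_4 = (+0.6488, +0.7610)
∠(n_2, n_4) = 142.69°
δ = |180° − 142.69°| = 37.31°
37.31° ≤ 2α = 57.62°  →  valid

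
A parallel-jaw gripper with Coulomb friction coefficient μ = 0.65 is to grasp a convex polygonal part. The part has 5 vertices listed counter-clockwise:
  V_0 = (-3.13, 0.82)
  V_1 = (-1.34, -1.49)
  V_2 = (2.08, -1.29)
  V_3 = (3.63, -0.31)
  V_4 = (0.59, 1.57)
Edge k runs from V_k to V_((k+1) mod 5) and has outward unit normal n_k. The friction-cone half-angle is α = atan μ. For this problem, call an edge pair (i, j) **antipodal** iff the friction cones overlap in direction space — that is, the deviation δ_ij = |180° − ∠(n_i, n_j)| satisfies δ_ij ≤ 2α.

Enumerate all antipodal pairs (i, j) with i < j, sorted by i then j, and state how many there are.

α = atan 0.65 = 33.02°;  2α = 66.05°
n_0 = (-0.7905, -0.6125)
n_1 = (+0.0584, -0.9983)
n_2 = (+0.5344, -0.8452)
n_3 = (+0.5260, +0.8505)
n_4 = (-0.1976, +0.9803)
  (0,1): δ = 124.42°  ·
  (0,2): δ = 95.47°  ·
  (0,3): δ = 20.49°  ✓
  (0,4): δ = 63.63°  ✓
  (1,2): δ = 151.04°  ·
  (1,3): δ = 35.08°  ✓
  (1,4): δ = 8.05°  ✓
  (2,3): δ = 64.04°  ✓
  (2,4): δ = 20.90°  ✓
  (3,4): δ = 136.87°  ·
antipodal pairs: 6

count = 6; pairs: (0,3), (0,4), (1,3), (1,4), (2,3), (2,4)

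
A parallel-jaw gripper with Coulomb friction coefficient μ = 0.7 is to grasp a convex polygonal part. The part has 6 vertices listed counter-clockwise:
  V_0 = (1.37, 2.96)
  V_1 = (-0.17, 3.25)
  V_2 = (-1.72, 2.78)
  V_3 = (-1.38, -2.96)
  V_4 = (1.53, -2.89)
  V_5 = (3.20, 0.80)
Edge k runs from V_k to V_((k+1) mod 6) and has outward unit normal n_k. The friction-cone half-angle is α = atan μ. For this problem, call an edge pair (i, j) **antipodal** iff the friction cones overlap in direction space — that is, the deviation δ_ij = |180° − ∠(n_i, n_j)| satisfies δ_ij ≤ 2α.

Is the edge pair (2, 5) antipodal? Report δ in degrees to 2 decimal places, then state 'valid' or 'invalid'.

α = atan 0.7 = 34.99°;  2α = 69.98°
edge 2: e_2 = (+0.34, -5.74);  n_2 = (-0.9983, -0.0591)
edge 5: e_5 = (-1.83, +2.16);  n_5 = (+0.7630, +0.6464)
∠(n_2, n_5) = 143.12°
δ = |180° − 143.12°| = 36.88°
36.88° ≤ 2α = 69.98°  →  valid

δ = 36.88°, valid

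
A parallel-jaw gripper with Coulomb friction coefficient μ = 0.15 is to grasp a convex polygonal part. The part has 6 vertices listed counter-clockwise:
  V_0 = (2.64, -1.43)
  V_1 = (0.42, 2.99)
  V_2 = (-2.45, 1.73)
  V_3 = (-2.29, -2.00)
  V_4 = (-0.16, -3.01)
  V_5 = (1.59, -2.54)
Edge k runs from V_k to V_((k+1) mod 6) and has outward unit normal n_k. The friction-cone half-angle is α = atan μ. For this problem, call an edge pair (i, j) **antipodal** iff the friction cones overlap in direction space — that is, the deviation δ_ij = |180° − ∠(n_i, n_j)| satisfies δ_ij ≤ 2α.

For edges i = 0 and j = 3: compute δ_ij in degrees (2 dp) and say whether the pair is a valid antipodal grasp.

δ = 37.96°, invalid

α = atan 0.15 = 8.53°;  2α = 17.06°
edge 0: e_0 = (-2.22, +4.42);  n_0 = (+0.8936, +0.4488)
edge 3: e_3 = (+2.13, -1.01);  n_3 = (-0.4285, -0.9036)
∠(n_0, n_3) = 142.04°
δ = |180° − 142.04°| = 37.96°
37.96° > 2α = 17.06°  →  invalid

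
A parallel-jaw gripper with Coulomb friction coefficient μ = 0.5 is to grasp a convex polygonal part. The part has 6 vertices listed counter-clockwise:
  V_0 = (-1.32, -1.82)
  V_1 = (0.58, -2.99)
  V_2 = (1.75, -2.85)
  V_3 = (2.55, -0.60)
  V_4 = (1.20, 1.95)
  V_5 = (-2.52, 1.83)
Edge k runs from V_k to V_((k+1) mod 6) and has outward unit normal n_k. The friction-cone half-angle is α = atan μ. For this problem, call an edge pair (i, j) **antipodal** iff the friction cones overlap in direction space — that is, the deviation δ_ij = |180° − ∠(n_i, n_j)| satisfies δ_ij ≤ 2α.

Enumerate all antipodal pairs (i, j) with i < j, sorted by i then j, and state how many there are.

count = 5; pairs: (0,3), (0,4), (1,4), (2,5), (3,5)

α = atan 0.5 = 26.57°;  2α = 53.13°
n_0 = (-0.5243, -0.8515)
n_1 = (+0.1188, -0.9929)
n_2 = (+0.9422, -0.3350)
n_3 = (+0.8838, +0.4679)
n_4 = (-0.0322, +0.9995)
n_5 = (-0.9500, -0.3123)
  (0,1): δ = 141.55°  ·
  (0,2): δ = 77.95°  ·
  (0,3): δ = 30.48°  ✓
  (0,4): δ = 33.47°  ✓
  (0,5): δ = 139.82°  ·
  (1,2): δ = 116.40°  ·
  (1,3): δ = 68.93°  ·
  (1,4): δ = 4.98°  ✓
  (1,5): δ = 101.38°  ·
  (2,3): δ = 132.53°  ·
  (2,4): δ = 68.58°  ·
  (2,5): δ = 37.77°  ✓
  (3,4): δ = 116.05°  ·
  (3,5): δ = 9.70°  ✓
  (4,5): δ = 73.65°  ·
antipodal pairs: 5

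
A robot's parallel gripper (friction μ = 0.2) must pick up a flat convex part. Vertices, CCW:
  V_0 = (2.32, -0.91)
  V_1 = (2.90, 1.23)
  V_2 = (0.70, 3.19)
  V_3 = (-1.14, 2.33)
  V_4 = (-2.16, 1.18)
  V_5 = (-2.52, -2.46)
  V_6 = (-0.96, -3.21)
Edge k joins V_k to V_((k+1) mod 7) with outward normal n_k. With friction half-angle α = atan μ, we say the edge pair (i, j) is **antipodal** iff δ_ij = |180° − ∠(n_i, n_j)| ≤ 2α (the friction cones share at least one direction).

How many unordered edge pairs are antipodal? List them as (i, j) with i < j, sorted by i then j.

count = 4; pairs: (0,4), (1,5), (2,6), (3,6)

α = atan 0.2 = 11.31°;  2α = 22.62°
n_0 = (+0.9652, -0.2616)
n_1 = (+0.6652, +0.7467)
n_2 = (-0.4234, +0.9059)
n_3 = (-0.7481, +0.6636)
n_4 = (-0.9951, +0.0984)
n_5 = (-0.4333, -0.9013)
n_6 = (+0.5741, -0.8188)
  (0,1): δ = 116.53°  ·
  (0,2): δ = 49.78°  ·
  (0,3): δ = 26.41°  ·
  (0,4): δ = 9.52°  ✓
  (0,5): δ = 79.49°  ·
  (0,6): δ = 140.20°  ·
  (1,2): δ = 113.25°  ·
  (1,3): δ = 89.87°  ·
  (1,4): δ = 53.95°  ·
  (1,5): δ = 16.02°  ✓
  (1,6): δ = 76.74°  ·
  (2,3): δ = 156.62°  ·
  (2,4): δ = 120.70°  ·
  (2,5): δ = 50.73°  ·
  (2,6): δ = 9.99°  ✓
  (3,4): δ = 144.08°  ·
  (3,5): δ = 74.11°  ·
  (3,6): δ = 13.39°  ✓
  (4,5): δ = 110.03°  ·
  (4,6): δ = 49.31°  ·
  (5,6): δ = 119.28°  ·
antipodal pairs: 4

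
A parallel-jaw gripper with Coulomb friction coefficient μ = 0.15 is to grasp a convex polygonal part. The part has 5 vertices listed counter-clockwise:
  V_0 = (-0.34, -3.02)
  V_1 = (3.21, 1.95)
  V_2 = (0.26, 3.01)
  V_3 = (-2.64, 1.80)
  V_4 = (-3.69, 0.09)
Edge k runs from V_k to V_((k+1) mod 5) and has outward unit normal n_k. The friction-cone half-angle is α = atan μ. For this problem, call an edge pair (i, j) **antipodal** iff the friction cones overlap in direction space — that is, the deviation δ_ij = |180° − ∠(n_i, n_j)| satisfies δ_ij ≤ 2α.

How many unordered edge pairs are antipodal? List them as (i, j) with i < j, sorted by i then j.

count = 1; pairs: (0,3)

α = atan 0.15 = 8.53°;  2α = 17.06°
n_0 = (+0.8137, -0.5812)
n_1 = (+0.3382, +0.9411)
n_2 = (-0.3851, +0.9229)
n_3 = (-0.8522, +0.5233)
n_4 = (-0.6804, -0.7329)
  (0,1): δ = 74.23°  ·
  (0,2): δ = 31.81°  ·
  (0,3): δ = 3.99°  ✓
  (0,4): δ = 82.67°  ·
  (1,2): δ = 137.59°  ·
  (1,3): δ = 101.79°  ·
  (1,4): δ = 23.11°  ·
  (2,3): δ = 144.20°  ·
  (2,4): δ = 65.52°  ·
  (3,4): δ = 101.32°  ·
antipodal pairs: 1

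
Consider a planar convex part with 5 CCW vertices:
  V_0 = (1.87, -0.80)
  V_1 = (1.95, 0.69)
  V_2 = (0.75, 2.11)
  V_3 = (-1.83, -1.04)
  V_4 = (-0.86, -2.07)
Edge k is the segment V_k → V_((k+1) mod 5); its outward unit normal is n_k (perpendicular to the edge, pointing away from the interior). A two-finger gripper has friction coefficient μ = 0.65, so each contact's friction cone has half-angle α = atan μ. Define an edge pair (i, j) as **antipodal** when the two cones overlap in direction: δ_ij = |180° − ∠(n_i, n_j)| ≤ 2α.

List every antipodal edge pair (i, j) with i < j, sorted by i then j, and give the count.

count = 4; pairs: (0,2), (0,3), (1,3), (2,4)

α = atan 0.65 = 33.02°;  2α = 66.05°
n_0 = (+0.9986, -0.0536)
n_1 = (+0.7638, +0.6455)
n_2 = (-0.7736, +0.6336)
n_3 = (-0.7280, -0.6856)
n_4 = (+0.4218, -0.9067)
  (0,1): δ = 136.73°  ·
  (0,2): δ = 36.25°  ✓
  (0,3): δ = 46.35°  ✓
  (0,4): δ = 118.02°  ·
  (1,2): δ = 79.52°  ·
  (1,3): δ = 3.08°  ✓
  (1,4): δ = 74.75°  ·
  (2,3): δ = 97.40°  ·
  (2,4): δ = 25.73°  ✓
  (3,4): δ = 108.33°  ·
antipodal pairs: 4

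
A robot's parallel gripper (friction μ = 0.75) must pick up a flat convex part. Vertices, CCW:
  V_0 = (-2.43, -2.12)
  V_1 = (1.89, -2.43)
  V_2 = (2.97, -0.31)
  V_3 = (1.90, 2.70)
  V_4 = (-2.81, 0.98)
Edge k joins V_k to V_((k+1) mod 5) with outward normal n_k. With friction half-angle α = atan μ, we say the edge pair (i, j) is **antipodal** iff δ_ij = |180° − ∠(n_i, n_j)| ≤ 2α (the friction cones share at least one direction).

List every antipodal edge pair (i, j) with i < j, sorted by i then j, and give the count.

count = 5; pairs: (0,2), (0,3), (1,3), (1,4), (2,4)

α = atan 0.75 = 36.87°;  2α = 73.74°
n_0 = (-0.0716, -0.9974)
n_1 = (+0.8910, -0.4539)
n_2 = (+0.9422, +0.3349)
n_3 = (-0.3430, +0.9393)
n_4 = (-0.9926, -0.1217)
  (0,1): δ = 112.89°  ·
  (0,2): δ = 66.33°  ✓
  (0,3): δ = 24.17°  ✓
  (0,4): δ = 101.09°  ·
  (1,2): δ = 133.43°  ·
  (1,3): δ = 42.94°  ✓
  (1,4): δ = 33.98°  ✓
  (2,3): δ = 89.51°  ·
  (2,4): δ = 12.58°  ✓
  (3,4): δ = 103.07°  ·
antipodal pairs: 5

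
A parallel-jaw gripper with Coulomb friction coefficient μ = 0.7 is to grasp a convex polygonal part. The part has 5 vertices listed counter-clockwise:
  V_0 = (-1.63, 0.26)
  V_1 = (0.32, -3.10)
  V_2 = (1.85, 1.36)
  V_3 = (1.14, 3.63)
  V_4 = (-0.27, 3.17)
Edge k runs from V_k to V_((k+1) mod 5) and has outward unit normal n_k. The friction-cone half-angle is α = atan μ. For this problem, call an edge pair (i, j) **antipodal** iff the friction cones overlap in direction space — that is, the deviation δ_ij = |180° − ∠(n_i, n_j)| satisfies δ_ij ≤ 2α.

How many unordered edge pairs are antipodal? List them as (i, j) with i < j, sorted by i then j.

count = 5; pairs: (0,1), (0,2), (1,3), (1,4), (2,4)

α = atan 0.7 = 34.99°;  2α = 69.98°
n_0 = (-0.8649, -0.5019)
n_1 = (+0.9459, -0.3245)
n_2 = (+0.9544, +0.2985)
n_3 = (-0.3102, +0.9507)
n_4 = (-0.9059, +0.4234)
  (0,1): δ = 49.06°  ✓
  (0,2): δ = 12.76°  ✓
  (0,3): δ = 77.94°  ·
  (0,4): δ = 124.82°  ·
  (1,2): δ = 143.70°  ·
  (1,3): δ = 53.00°  ✓
  (1,4): δ = 6.11°  ✓
  (2,3): δ = 89.30°  ·
  (2,4): δ = 42.42°  ✓
  (3,4): δ = 133.12°  ·
antipodal pairs: 5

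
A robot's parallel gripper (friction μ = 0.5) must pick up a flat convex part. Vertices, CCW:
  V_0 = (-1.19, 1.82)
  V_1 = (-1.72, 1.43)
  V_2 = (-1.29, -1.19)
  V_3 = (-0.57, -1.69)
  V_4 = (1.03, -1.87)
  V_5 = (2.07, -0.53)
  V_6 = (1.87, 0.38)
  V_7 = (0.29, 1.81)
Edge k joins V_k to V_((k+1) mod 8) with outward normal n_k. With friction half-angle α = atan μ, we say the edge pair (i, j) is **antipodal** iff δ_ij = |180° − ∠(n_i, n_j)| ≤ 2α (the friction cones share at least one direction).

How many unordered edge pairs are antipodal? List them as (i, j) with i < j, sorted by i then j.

count = 11; pairs: (0,3), (0,4), (1,4), (1,5), (1,6), (2,5), (2,6), (2,7), (3,6), (3,7), (4,7)

α = atan 0.5 = 26.57°;  2α = 53.13°
n_0 = (-0.5927, +0.8054)
n_1 = (-0.9868, -0.1620)
n_2 = (-0.5704, -0.8214)
n_3 = (-0.1118, -0.9937)
n_4 = (+0.7900, -0.6131)
n_5 = (+0.9767, +0.2147)
n_6 = (+0.6710, +0.7414)
n_7 = (+0.0068, +1.0000)
  (0,1): δ = 117.03°  ·
  (0,2): δ = 71.13°  ·
  (0,3): δ = 42.77°  ✓
  (0,4): δ = 15.84°  ✓
  (0,5): δ = 66.05°  ·
  (0,6): δ = 101.51°  ·
  (0,7): δ = 143.27°  ·
  (1,2): δ = 134.10°  ·
  (1,3): δ = 105.74°  ·
  (1,4): δ = 47.14°  ✓
  (1,5): δ = 3.07°  ✓
  (1,6): δ = 38.53°  ✓
  (1,7): δ = 80.29°  ·
  (2,3): δ = 151.64°  ·
  (2,4): δ = 93.04°  ·
  (2,5): δ = 42.83°  ✓
  (2,6): δ = 7.37°  ✓
  (2,7): δ = 34.39°  ✓
  (3,4): δ = 121.40°  ·
  (3,5): δ = 71.19°  ·
  (3,6): δ = 35.73°  ✓
  (3,7): δ = 6.03°  ✓
  (4,5): δ = 129.79°  ·
  (4,6): δ = 94.33°  ·
  (4,7): δ = 52.57°  ✓
  (5,6): δ = 144.54°  ·
  (5,7): δ = 102.78°  ·
  (6,7): δ = 138.24°  ·
antipodal pairs: 11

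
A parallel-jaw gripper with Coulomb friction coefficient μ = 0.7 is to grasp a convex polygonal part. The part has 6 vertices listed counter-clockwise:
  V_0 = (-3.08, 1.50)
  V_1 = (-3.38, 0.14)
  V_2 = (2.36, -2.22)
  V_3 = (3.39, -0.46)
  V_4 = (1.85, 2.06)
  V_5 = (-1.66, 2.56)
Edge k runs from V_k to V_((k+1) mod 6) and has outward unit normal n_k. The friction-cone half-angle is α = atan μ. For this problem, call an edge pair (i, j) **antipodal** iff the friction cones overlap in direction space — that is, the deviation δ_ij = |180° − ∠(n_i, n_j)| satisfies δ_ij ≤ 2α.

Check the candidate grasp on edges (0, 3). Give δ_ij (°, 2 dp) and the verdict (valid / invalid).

δ = 43.87°, valid

α = atan 0.7 = 34.99°;  2α = 69.98°
edge 0: e_0 = (-0.30, -1.36);  n_0 = (-0.9765, +0.2154)
edge 3: e_3 = (-1.54, +2.52);  n_3 = (+0.8533, +0.5215)
∠(n_0, n_3) = 136.13°
δ = |180° − 136.13°| = 43.87°
43.87° ≤ 2α = 69.98°  →  valid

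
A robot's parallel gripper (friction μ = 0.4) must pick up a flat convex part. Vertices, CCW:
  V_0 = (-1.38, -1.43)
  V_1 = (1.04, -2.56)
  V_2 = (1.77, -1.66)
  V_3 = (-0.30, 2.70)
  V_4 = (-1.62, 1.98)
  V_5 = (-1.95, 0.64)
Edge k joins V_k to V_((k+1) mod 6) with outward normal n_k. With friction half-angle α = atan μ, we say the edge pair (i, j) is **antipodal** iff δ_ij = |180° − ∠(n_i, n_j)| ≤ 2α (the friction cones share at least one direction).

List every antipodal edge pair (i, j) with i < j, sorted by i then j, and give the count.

count = 5; pairs: (0,2), (1,3), (1,4), (2,4), (2,5)

α = atan 0.4 = 21.80°;  2α = 43.60°
n_0 = (-0.4231, -0.9061)
n_1 = (+0.7766, -0.6299)
n_2 = (+0.9034, +0.4289)
n_3 = (-0.4789, +0.8779)
n_4 = (-0.9710, +0.2391)
n_5 = (-0.9641, -0.2655)
  (0,1): δ = 104.02°  ·
  (0,2): δ = 39.57°  ✓
  (0,3): δ = 53.64°  ·
  (0,4): δ = 101.20°  ·
  (0,5): δ = 130.43°  ·
  (1,2): δ = 115.56°  ·
  (1,3): δ = 22.34°  ✓
  (1,4): δ = 25.21°  ✓
  (1,5): δ = 54.44°  ·
  (2,3): δ = 86.79°  ·
  (2,4): δ = 39.23°  ✓
  (2,5): δ = 10.00°  ✓
  (3,4): δ = 132.45°  ·
  (3,5): δ = 103.21°  ·
  (4,5): δ = 150.77°  ·
antipodal pairs: 5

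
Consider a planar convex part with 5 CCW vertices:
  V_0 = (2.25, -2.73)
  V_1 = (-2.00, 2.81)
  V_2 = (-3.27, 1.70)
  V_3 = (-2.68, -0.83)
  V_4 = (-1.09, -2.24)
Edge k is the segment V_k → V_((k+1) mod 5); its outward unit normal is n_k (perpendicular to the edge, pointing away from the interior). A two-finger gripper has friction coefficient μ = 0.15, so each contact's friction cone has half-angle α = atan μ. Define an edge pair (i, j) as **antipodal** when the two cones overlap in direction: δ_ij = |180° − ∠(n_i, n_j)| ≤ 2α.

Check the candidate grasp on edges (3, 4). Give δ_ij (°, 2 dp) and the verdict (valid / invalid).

δ = 146.78°, invalid

α = atan 0.15 = 8.53°;  2α = 17.06°
edge 3: e_3 = (+1.59, -1.41);  n_3 = (-0.6635, -0.7482)
edge 4: e_4 = (+3.34, -0.49);  n_4 = (-0.1452, -0.9894)
∠(n_3, n_4) = 33.22°
δ = |180° − 33.22°| = 146.78°
146.78° > 2α = 17.06°  →  invalid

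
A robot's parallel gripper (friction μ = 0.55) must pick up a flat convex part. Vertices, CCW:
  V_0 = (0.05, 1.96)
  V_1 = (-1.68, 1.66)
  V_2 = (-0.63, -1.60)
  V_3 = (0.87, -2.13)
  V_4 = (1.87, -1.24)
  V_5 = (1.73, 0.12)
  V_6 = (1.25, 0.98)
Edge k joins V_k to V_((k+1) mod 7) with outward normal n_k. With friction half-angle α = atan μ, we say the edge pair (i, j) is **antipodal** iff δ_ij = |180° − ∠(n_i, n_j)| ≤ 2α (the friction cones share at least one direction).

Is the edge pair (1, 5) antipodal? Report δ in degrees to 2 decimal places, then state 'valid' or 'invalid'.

α = atan 0.55 = 28.81°;  2α = 57.62°
edge 1: e_1 = (+1.05, -3.26);  n_1 = (-0.9518, -0.3066)
edge 5: e_5 = (-0.48, +0.86);  n_5 = (+0.8732, +0.4874)
∠(n_1, n_5) = 168.69°
δ = |180° − 168.69°| = 11.31°
11.31° ≤ 2α = 57.62°  →  valid

δ = 11.31°, valid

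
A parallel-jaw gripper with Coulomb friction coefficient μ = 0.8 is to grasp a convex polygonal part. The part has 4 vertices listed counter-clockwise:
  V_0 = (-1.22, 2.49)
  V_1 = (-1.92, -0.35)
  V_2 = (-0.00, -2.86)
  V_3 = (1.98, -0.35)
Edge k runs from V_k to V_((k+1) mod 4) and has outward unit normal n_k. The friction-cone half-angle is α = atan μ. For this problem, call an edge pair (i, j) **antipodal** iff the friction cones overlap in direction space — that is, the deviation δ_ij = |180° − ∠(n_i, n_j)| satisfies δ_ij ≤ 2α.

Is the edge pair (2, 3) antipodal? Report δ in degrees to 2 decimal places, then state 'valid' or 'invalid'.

δ = 93.32°, invalid

α = atan 0.8 = 38.66°;  2α = 77.32°
edge 2: e_2 = (+1.98, +2.51);  n_2 = (+0.7851, -0.6193)
edge 3: e_3 = (-3.20, +2.84);  n_3 = (+0.6638, +0.7479)
∠(n_2, n_3) = 86.68°
δ = |180° − 86.68°| = 93.32°
93.32° > 2α = 77.32°  →  invalid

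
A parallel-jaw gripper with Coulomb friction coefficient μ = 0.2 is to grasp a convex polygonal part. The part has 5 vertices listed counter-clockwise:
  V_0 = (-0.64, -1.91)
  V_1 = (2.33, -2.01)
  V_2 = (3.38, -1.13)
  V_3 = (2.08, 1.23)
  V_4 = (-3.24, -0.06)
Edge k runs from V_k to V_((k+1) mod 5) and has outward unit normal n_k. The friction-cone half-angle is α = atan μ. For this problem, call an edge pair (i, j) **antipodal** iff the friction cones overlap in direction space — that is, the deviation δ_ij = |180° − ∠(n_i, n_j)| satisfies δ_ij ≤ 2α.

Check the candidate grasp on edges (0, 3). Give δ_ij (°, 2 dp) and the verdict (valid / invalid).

δ = 15.56°, valid

α = atan 0.2 = 11.31°;  2α = 22.62°
edge 0: e_0 = (+2.97, -0.10);  n_0 = (-0.0337, -0.9994)
edge 3: e_3 = (-5.32, -1.29);  n_3 = (-0.2357, +0.9718)
∠(n_0, n_3) = 164.44°
δ = |180° − 164.44°| = 15.56°
15.56° ≤ 2α = 22.62°  →  valid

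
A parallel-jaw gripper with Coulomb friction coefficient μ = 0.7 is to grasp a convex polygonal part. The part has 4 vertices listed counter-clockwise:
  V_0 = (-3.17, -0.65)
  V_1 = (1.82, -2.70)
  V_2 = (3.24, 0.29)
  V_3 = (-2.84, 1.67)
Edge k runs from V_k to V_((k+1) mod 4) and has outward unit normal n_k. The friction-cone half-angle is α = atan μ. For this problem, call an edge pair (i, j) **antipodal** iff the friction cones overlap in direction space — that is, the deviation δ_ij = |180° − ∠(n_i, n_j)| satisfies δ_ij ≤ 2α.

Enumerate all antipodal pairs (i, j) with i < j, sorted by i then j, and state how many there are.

α = atan 0.7 = 34.99°;  2α = 69.98°
n_0 = (-0.3800, -0.9250)
n_1 = (+0.9033, -0.4290)
n_2 = (+0.2213, +0.9752)
n_3 = (-0.9900, +0.1408)
  (0,1): δ = 93.07°  ·
  (0,2): δ = 9.55°  ✓
  (0,3): δ = 104.24°  ·
  (1,2): δ = 77.38°  ·
  (1,3): δ = 17.31°  ✓
  (2,3): δ = 85.31°  ·
antipodal pairs: 2

count = 2; pairs: (0,2), (1,3)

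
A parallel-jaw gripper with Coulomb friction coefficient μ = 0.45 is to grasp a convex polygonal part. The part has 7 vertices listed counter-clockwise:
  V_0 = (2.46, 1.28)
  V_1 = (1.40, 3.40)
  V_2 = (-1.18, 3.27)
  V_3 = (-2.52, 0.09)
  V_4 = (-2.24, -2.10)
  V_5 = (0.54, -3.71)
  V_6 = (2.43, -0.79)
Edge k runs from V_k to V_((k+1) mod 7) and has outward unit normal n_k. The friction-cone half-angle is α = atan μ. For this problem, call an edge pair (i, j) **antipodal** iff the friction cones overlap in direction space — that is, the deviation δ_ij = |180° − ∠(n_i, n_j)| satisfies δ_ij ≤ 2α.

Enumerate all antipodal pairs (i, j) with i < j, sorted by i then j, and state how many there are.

α = atan 0.45 = 24.23°;  2α = 48.46°
n_0 = (+0.8944, +0.4472)
n_1 = (-0.0503, +0.9987)
n_2 = (-0.9215, +0.3883)
n_3 = (-0.9919, -0.1268)
n_4 = (-0.5012, -0.8654)
n_5 = (+0.8395, -0.5434)
n_6 = (+0.9999, -0.0145)
  (0,1): δ = 113.68°  ·
  (0,2): δ = 49.41°  ·
  (0,3): δ = 19.28°  ✓
  (0,4): δ = 33.36°  ✓
  (0,5): δ = 120.52°  ·
  (0,6): δ = 152.60°  ·
  (1,2): δ = 115.73°  ·
  (1,3): δ = 85.60°  ·
  (1,4): δ = 32.96°  ✓
  (1,5): δ = 54.20°  ·
  (1,6): δ = 86.29°  ·
  (2,3): δ = 149.86°  ·
  (2,4): δ = 97.23°  ·
  (2,5): δ = 10.06°  ✓
  (2,6): δ = 22.02°  ✓
  (3,4): δ = 127.36°  ·
  (3,5): δ = 40.20°  ✓
  (3,6): δ = 8.12°  ✓
  (4,5): δ = 92.84°  ·
  (4,6): δ = 60.75°  ·
  (5,6): δ = 147.92°  ·
antipodal pairs: 7

count = 7; pairs: (0,3), (0,4), (1,4), (2,5), (2,6), (3,5), (3,6)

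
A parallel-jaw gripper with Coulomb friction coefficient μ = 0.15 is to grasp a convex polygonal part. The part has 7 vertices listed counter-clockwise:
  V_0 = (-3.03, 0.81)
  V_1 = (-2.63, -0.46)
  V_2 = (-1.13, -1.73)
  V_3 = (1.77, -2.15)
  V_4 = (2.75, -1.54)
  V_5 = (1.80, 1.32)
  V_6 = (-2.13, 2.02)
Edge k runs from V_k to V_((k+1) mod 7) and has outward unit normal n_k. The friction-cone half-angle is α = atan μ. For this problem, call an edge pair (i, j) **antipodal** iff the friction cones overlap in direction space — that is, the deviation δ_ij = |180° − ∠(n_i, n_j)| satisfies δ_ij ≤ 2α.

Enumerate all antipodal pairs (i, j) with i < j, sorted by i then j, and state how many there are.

α = atan 0.15 = 8.53°;  2α = 17.06°
n_0 = (-0.9538, -0.3004)
n_1 = (-0.6462, -0.7632)
n_2 = (-0.1433, -0.9897)
n_3 = (+0.5284, -0.8490)
n_4 = (+0.9490, +0.3152)
n_5 = (+0.1754, +0.9845)
n_6 = (-0.8024, +0.5968)
  (0,1): δ = 147.74°  ·
  (0,2): δ = 115.72°  ·
  (0,3): δ = 75.58°  ·
  (0,4): δ = 0.89°  ✓
  (0,5): δ = 62.42°  ·
  (0,6): δ = 125.88°  ·
  (1,2): δ = 147.99°  ·
  (1,3): δ = 107.85°  ·
  (1,4): δ = 31.37°  ·
  (1,5): δ = 30.15°  ·
  (1,6): δ = 93.61°  ·
  (2,3): δ = 139.86°  ·
  (2,4): δ = 63.38°  ·
  (2,5): δ = 1.86°  ✓
  (2,6): δ = 61.60°  ·
  (3,4): δ = 103.53°  ·
  (3,5): δ = 42.00°  ·
  (3,6): δ = 21.46°  ·
  (4,5): δ = 118.47°  ·
  (4,6): δ = 55.02°  ·
  (5,6): δ = 116.54°  ·
antipodal pairs: 2

count = 2; pairs: (0,4), (2,5)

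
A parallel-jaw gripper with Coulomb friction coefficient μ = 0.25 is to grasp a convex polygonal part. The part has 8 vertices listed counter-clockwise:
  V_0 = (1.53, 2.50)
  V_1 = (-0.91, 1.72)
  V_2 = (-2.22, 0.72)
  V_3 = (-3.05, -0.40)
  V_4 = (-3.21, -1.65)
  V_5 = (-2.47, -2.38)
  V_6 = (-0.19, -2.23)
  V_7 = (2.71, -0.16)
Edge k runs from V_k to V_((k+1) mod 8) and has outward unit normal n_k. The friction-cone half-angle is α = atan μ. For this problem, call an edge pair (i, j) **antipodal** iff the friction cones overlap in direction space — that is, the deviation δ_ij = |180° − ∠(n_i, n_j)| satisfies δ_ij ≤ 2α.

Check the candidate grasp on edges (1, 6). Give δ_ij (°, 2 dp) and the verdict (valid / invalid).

δ = 1.84°, valid

α = atan 0.25 = 14.04°;  2α = 28.07°
edge 1: e_1 = (-1.31, -1.00);  n_1 = (-0.6068, +0.7949)
edge 6: e_6 = (+2.90, +2.07);  n_6 = (+0.5810, -0.8139)
∠(n_1, n_6) = 178.16°
δ = |180° − 178.16°| = 1.84°
1.84° ≤ 2α = 28.07°  →  valid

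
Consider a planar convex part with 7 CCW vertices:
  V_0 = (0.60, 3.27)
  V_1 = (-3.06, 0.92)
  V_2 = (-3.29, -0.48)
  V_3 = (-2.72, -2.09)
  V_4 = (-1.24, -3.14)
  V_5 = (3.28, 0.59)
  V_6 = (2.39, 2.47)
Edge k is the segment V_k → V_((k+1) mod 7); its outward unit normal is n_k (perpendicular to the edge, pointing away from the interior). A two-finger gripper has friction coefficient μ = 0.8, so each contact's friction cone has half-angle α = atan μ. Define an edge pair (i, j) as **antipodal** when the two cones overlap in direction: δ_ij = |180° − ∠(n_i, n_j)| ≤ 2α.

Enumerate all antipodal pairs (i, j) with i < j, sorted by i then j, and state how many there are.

α = atan 0.8 = 38.66°;  2α = 77.32°
n_0 = (-0.5403, +0.8415)
n_1 = (-0.9868, +0.1621)
n_2 = (-0.9427, -0.3337)
n_3 = (-0.5786, -0.8156)
n_4 = (+0.6365, -0.7713)
n_5 = (+0.9038, +0.4279)
n_6 = (+0.4080, +0.9130)
  (0,1): δ = 132.03°  ·
  (0,2): δ = 103.21°  ·
  (0,3): δ = 68.06°  ✓
  (0,4): δ = 6.83°  ✓
  (0,5): δ = 82.63°  ·
  (0,6): δ = 123.22°  ·
  (1,2): δ = 151.17°  ·
  (1,3): δ = 116.02°  ·
  (1,4): δ = 41.14°  ✓
  (1,5): δ = 34.66°  ✓
  (1,6): δ = 75.25°  ✓
  (2,3): δ = 144.85°  ·
  (2,4): δ = 69.97°  ✓
  (2,5): δ = 5.84°  ✓
  (2,6): δ = 46.42°  ✓
  (3,4): δ = 105.12°  ·
  (3,5): δ = 29.31°  ✓
  (3,6): δ = 11.27°  ✓
  (4,5): δ = 104.20°  ·
  (4,6): δ = 63.61°  ✓
  (5,6): δ = 139.41°  ·
antipodal pairs: 11

count = 11; pairs: (0,3), (0,4), (1,4), (1,5), (1,6), (2,4), (2,5), (2,6), (3,5), (3,6), (4,6)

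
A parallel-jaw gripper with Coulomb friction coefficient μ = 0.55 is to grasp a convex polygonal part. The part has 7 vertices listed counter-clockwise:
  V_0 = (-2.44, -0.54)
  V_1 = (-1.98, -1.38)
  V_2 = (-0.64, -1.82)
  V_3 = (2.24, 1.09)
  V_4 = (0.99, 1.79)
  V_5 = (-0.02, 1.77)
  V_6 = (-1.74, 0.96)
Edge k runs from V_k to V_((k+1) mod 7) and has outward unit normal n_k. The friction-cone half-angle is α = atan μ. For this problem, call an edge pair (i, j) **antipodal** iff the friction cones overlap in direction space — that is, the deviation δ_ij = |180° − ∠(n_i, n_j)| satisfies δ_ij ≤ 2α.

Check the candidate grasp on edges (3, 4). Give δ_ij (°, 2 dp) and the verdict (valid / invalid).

δ = 149.62°, invalid

α = atan 0.55 = 28.81°;  2α = 57.62°
edge 3: e_3 = (-1.25, +0.70);  n_3 = (+0.4886, +0.8725)
edge 4: e_4 = (-1.01, -0.02);  n_4 = (-0.0198, +0.9998)
∠(n_3, n_4) = 30.38°
δ = |180° − 30.38°| = 149.62°
149.62° > 2α = 57.62°  →  invalid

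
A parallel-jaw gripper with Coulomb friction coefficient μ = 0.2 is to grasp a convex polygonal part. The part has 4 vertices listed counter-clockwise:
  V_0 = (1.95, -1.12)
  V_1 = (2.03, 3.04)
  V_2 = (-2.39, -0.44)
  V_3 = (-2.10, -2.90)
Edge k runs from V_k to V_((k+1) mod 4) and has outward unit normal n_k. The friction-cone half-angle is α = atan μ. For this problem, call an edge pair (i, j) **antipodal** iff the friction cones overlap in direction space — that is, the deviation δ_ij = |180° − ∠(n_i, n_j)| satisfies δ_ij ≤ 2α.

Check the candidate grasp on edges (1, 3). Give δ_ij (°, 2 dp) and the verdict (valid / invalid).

δ = 14.49°, valid

α = atan 0.2 = 11.31°;  2α = 22.62°
edge 1: e_1 = (-4.42, -3.48);  n_1 = (-0.6186, +0.7857)
edge 3: e_3 = (+4.05, +1.78);  n_3 = (+0.4024, -0.9155)
∠(n_1, n_3) = 165.51°
δ = |180° − 165.51°| = 14.49°
14.49° ≤ 2α = 22.62°  →  valid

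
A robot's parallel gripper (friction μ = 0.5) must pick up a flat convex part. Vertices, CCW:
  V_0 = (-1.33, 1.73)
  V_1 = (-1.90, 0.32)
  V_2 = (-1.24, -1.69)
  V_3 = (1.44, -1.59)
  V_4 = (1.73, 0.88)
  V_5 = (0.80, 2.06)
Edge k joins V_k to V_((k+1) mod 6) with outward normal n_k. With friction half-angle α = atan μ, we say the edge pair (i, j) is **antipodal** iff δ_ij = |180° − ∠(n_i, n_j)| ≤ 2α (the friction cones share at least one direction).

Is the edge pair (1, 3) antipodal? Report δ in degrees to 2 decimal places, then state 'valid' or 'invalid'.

α = atan 0.5 = 26.57°;  2α = 53.13°
edge 1: e_1 = (+0.66, -2.01);  n_1 = (-0.9501, -0.3120)
edge 3: e_3 = (+0.29, +2.47);  n_3 = (+0.9932, -0.1166)
∠(n_1, n_3) = 155.13°
δ = |180° − 155.13°| = 24.87°
24.87° ≤ 2α = 53.13°  →  valid

δ = 24.87°, valid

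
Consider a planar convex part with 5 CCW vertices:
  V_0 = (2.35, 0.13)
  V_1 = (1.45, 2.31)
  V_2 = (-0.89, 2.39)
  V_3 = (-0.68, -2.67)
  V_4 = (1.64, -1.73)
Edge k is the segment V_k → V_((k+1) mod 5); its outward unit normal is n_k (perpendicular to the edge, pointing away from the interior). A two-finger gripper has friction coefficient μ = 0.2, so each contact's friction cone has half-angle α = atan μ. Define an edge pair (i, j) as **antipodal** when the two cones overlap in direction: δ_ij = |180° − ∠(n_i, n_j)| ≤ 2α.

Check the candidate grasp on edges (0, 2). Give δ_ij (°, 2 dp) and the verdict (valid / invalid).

δ = 20.06°, valid

α = atan 0.2 = 11.31°;  2α = 22.62°
edge 0: e_0 = (-0.90, +2.18);  n_0 = (+0.9243, +0.3816)
edge 2: e_2 = (+0.21, -5.06);  n_2 = (-0.9991, -0.0415)
∠(n_0, n_2) = 159.94°
δ = |180° − 159.94°| = 20.06°
20.06° ≤ 2α = 22.62°  →  valid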